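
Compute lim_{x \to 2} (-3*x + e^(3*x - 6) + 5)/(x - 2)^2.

9/2

Direct substitution gives 0/0.
Apply L'Hôpital: lim (3*e^(3*x - 6) - 3)/(2*x - 4), still 0/0.
After 2 applications of L'Hôpital's rule the quotient is (9*e^(3*x - 6))/(2); substituting x = 2 gives 9/2.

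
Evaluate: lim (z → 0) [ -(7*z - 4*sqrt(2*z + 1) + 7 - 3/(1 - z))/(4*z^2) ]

1/4

Substitution gives 0/0; apply L'Hôpital's rule 2 times.
After differentiating numerator and denominator 2 times the quotient is (4/(2*z + 1)^(3/2) + 6/(z - 1)^3)/(-8); at z = 0 this is 1/4.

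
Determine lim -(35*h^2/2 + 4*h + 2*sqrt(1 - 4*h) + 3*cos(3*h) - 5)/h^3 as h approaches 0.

8

Substitution gives 0/0 (the numerator vanishes to order 3).
Expand each term to order h^3: the coefficient of h^3 in 3·cos(3h) is 0 and in 2·√(1 - 4h) is -8.
Lower-order terms cancel with the polynomial part, so the numerator is (-8)·h^3 + o(h^3), and the limit is (-8)/(-1) = 8.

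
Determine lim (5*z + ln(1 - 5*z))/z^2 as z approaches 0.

Direct substitution gives 0/0.
Apply L'Hôpital: lim (5 - 5/(1 - 5*z))/(2*z), still 0/0.
After 2 applications of L'Hôpital's rule the quotient is (-25/(1 - 5*z)^2)/(2); substituting z = 0 gives -25/2.

-25/2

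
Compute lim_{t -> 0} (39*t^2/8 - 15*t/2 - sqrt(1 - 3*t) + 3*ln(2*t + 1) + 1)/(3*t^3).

Substitution gives 0/0; apply L'Hôpital's rule 3 times.
After differentiating numerator and denominator 3 times the quotient is (48/(2*t + 1)^3 + 81/(8*(1 - 3*t)^(5/2)))/(18); at t = 0 this is 155/48.

155/48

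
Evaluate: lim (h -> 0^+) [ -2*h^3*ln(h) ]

This is a 0·(−∞) form. Rewrite as -2·ln(h) / h^(−3) and apply L'Hôpital:
the derivative quotient is -2·(1/h) / (−3·h^(−4)) = (2/3)·h^3 → 0.

0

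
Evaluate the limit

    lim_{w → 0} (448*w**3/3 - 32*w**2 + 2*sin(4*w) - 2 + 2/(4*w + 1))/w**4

512

Substitution gives 0/0; apply L'Hôpital's rule 4 times.
After differentiating numerator and denominator 4 times the quotient is (512*sin(4*w) + 12288/(4*w + 1)^5)/(24); at w = 0 this is 512.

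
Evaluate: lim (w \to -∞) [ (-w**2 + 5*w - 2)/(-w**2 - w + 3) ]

Numerator and denominator both have degree 2.
Dividing every term by w^2, all lower-order terms vanish and the limit is the ratio of leading coefficients, -1/(-1) = 1.

1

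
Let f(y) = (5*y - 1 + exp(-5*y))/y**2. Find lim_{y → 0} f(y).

25/2

Direct substitution gives 0/0.
Apply L'Hôpital: lim (5 - 5*e^(-5*y))/(2*y), still 0/0.
After 2 applications of L'Hôpital's rule the quotient is (25*e^(-5*y))/(2); substituting y = 0 gives 25/2.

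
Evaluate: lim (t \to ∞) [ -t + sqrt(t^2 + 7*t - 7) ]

An ∞ − ∞ form. Rationalising with the conjugate, the difference becomes (7t - 7) / (√(t^2 + 7*t - 7) + t).
For large t the denominator behaves like 2·t, so the quotient tends to 7/2 = 7/2.

7/2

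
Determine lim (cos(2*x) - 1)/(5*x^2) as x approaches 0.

Direct substitution gives 0/0.
Apply L'Hôpital: lim (-2*sin(2*x))/(10*x), still 0/0.
After 2 applications of L'Hôpital's rule the quotient is (-4*cos(2*x))/(10); substituting x = 0 gives -2/5.

-2/5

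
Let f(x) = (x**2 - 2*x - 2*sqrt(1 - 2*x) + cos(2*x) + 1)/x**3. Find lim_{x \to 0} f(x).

Substitution gives 0/0; apply L'Hôpital's rule 3 times.
After differentiating numerator and denominator 3 times the quotient is (8*sin(2*x) + 6/(1 - 2*x)^(5/2))/(6); at x = 0 this is 1.

1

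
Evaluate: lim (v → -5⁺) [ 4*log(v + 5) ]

-∞

As v → -5⁺, v + 5 → 0⁺ and ln(v + 5) → −∞.
Multiplying by 4 gives -∞.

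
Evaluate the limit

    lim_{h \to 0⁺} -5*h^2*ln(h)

0

This is a 0·(−∞) form. Rewrite as -5·ln(h) / h^(−2) and apply L'Hôpital:
the derivative quotient is -5·(1/h) / (−2·h^(−3)) = (5/2)·h^2 → 0.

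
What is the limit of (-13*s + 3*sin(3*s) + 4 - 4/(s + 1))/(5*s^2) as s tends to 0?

-4/5

Substitution gives 0/0 (the numerator vanishes to order 2).
Expand each term to order s^2: the coefficient of s^2 in -4·1/(1 + s) is -4 and in 3·sin(3s) is 0.
Lower-order terms cancel with the polynomial part, so the numerator is (-4)·s^2 + o(s^2), and the limit is (-4)/(5) = -4/5.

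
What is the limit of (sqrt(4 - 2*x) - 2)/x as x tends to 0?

-1/2

A 0/0 form; rationalise with √(4 - 2x) + √4. This collapses the numerator to -2x, leaving -2/(√(4 - 2x) + √4) → -2/(2√4) = -1/2.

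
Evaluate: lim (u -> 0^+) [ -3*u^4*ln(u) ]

This is a 0·(−∞) form. Rewrite as -3·ln(u) / u^(−4) and apply L'Hôpital:
the derivative quotient is -3·(1/u) / (−4·u^(−5)) = (3/4)·u^4 → 0.

0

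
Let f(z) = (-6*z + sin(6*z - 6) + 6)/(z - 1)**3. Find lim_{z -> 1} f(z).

Direct substitution gives 0/0.
Apply L'Hôpital: lim (6*cos(6*z - 6) - 6)/(3*(z - 1)^2), still 0/0.
Apply L'Hôpital: lim (-36*sin(6*z - 6))/(6*z - 6), still 0/0.
After 3 applications of L'Hôpital's rule the quotient is (-216*cos(6*z - 6))/(6); substituting z = 1 gives -36.

-36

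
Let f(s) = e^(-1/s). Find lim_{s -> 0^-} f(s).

∞

As s → 0⁻, -1/(s) → +∞, so e^(-1/(s)) → ∞.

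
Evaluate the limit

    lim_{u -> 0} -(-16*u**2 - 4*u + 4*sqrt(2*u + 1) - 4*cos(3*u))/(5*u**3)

Substitution gives 0/0 (the numerator vanishes to order 3).
Expand each term to order u^3: the coefficient of u^3 in 4·√(1 + 2u) is 2 and in -4·cos(3u) is 0.
Lower-order terms cancel with the polynomial part, so the numerator is (2)·u^3 + o(u^3), and the limit is (2)/(-5) = -2/5.

-2/5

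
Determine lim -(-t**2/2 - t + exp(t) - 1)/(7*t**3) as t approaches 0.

Direct substitution gives 0/0.
Apply L'Hôpital: lim (-t + e^(t) - 1)/(-21*t^2), still 0/0.
Apply L'Hôpital: lim (e^(t) - 1)/(-42*t), still 0/0.
After 3 applications of L'Hôpital's rule the quotient is (e^(t))/(-42); substituting t = 0 gives -1/42.

-1/42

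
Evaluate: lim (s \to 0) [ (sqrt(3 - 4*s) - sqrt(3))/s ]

Substitution gives 0/0. Multiply numerator and denominator by the conjugate √(3 - 4s) + √3.
The numerator becomes (3 - 4s) − 3 = -4s, so the expression simplifies to -4/(√(3 - 4s) + √3).
Letting s → 0 gives -4/(2√3) = -2*√(3)/3.

-2*√(3)/3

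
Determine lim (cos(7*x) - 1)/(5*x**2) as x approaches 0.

Direct substitution gives 0/0.
Apply L'Hôpital: lim (-7*sin(7*x))/(10*x), still 0/0.
After 2 applications of L'Hôpital's rule the quotient is (-49*cos(7*x))/(10); substituting x = 0 gives -49/10.

-49/10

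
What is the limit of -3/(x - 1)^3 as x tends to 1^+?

As x → 1⁺, (x - 1) → 0⁺, so (x - 1)^3 → 0⁺ and -3/(x - 1)^3 → -∞.

-∞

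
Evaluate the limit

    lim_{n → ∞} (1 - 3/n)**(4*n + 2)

e^(-12)

The base → 1 and the exponent → ∞: a 1^∞ form.
Take logarithms: (4n + 2)·ln(1 - 3/n). Since ln(1+u) ~ u for small u, this behaves like (4n)·(-3/n) → -12.
So the limit is e^(-12).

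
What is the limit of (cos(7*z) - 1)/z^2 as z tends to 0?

-49/2

Direct substitution gives 0/0.
Apply L'Hôpital: lim (-7*sin(7*z))/(2*z), still 0/0.
After 2 applications of L'Hôpital's rule the quotient is (-49*cos(7*z))/(2); substituting z = 0 gives -49/2.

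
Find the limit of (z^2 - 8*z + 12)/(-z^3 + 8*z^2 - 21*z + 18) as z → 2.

4

Direct substitution gives 0/0, so factor. Both numerator and denominator have (z - 2) as a factor.
After cancelling, the expression reduces to (z - 6)/(-z^2 + 6*z - 9).
Substituting z = 2 gives 4.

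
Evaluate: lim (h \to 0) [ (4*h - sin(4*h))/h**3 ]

32/3

Direct substitution gives 0/0.
Apply L'Hôpital: lim (4 - 4*cos(4*h))/(3*h^2), still 0/0.
Apply L'Hôpital: lim (16*sin(4*h))/(6*h), still 0/0.
After 3 applications of L'Hôpital's rule the quotient is (64*cos(4*h))/(6); substituting h = 0 gives 32/3.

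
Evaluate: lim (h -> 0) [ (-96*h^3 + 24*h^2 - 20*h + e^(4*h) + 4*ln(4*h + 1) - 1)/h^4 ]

-736/3

Substitution gives 0/0; apply L'Hôpital's rule 4 times.
After differentiating numerator and denominator 4 times the quotient is (256*e^(4*h) - 6144/(4*h + 1)^4)/(24); at h = 0 this is -736/3.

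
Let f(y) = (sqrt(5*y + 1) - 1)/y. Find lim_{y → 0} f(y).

5/2

A 0/0 form; rationalise with √(1 + 5y) + √1. This collapses the numerator to 5y, leaving 5/(√(1 + 5y) + √1) → 5/(2√1) = 5/2.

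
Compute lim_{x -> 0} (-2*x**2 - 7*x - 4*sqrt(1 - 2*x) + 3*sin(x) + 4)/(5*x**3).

Substitution gives 0/0 (the numerator vanishes to order 3).
Expand each term to order x^3: the coefficient of x^3 in -4·√(1 - 2x) is 2 and in 3·sin(x) is -1/2.
Lower-order terms cancel with the polynomial part, so the numerator is (3/2)·x^3 + o(x^3), and the limit is (3/2)/(5) = 3/10.

3/10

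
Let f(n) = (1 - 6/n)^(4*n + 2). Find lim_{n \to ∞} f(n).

Write it as [(1 - 6/n)^n]^(4) · (1 - 6/n)^(2). The bracketed term tends to e^(-6) and the second factor to 1, so the limit is e^(-24).

e^(-24)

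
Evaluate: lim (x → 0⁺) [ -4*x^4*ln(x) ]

This is a 0·(−∞) form. Rewrite as -4·ln(x) / x^(−4) and apply L'Hôpital:
the derivative quotient is -4·(1/x) / (−4·x^(−5)) = (4/4)·x^4 → 0.

0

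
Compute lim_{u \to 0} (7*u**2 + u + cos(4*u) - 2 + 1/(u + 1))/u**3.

-1

Substitution gives 0/0; apply L'Hôpital's rule 3 times.
After differentiating numerator and denominator 3 times the quotient is (64*sin(4*u) - 6/(u + 1)^4)/(6); at u = 0 this is -1.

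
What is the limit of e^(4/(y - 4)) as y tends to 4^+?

As y → 4⁺, 4/(y - 4) → +∞, so e^(4/(y - 4)) → ∞.

∞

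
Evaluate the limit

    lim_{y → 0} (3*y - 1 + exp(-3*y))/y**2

Direct substitution gives 0/0.
Apply L'Hôpital: lim (3 - 3*e^(-3*y))/(2*y), still 0/0.
After 2 applications of L'Hôpital's rule the quotient is (9*e^(-3*y))/(2); substituting y = 0 gives 9/2.

9/2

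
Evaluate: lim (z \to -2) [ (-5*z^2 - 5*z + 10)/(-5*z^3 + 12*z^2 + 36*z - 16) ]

-5/24

At z = -2 both the top and bottom vanish — a removable singularity. Factoring out (z + 2) from each leaves (5 - 5*z)/(-5*z^2 + 22*z - 8), which at z = -2 equals -5/24.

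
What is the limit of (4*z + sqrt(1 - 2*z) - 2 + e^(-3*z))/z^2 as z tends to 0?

4

Substitution gives 0/0; apply L'Hôpital's rule 2 times.
After differentiating numerator and denominator 2 times the quotient is (9*e^(-3*z) - 1/(1 - 2*z)^(3/2))/(2); at z = 0 this is 4.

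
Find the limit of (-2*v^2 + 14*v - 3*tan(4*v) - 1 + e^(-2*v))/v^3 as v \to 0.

Substitution gives 0/0; apply L'Hôpital's rule 3 times.
After differentiating numerator and denominator 3 times the quotient is (-768*tan(4*v)^2/cos(4*v)^2 - 384/cos(4*v)^4 - 8*e^(-2*v))/(6); at v = 0 this is -196/3.

-196/3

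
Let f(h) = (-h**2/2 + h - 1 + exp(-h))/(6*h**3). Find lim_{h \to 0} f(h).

-1/36

Direct substitution gives 0/0.
Apply L'Hôpital: lim (-h + 1 - e^(-h))/(18*h^2), still 0/0.
Apply L'Hôpital: lim (-1 + e^(-h))/(36*h), still 0/0.
After 3 applications of L'Hôpital's rule the quotient is (-e^(-h))/(36); substituting h = 0 gives -1/36.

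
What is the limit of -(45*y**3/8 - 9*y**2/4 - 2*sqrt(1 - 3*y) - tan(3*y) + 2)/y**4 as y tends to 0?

-405/64

Substitution gives 0/0 (the numerator vanishes to order 4).
Expand each term to order y^4: the coefficient of y^4 in -2·√(1 - 3y) is 405/64 and in −tan(3y) is 0.
Lower-order terms cancel with the polynomial part, so the numerator is (405/64)·y^4 + o(y^4), and the limit is (405/64)/(-1) = -405/64.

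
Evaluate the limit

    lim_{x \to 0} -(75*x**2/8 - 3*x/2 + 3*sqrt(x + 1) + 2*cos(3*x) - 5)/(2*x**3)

Substitution gives 0/0 (the numerator vanishes to order 3).
Expand each term to order x^3: the coefficient of x^3 in 2·cos(3x) is 0 and in 3·√(1 + x) is 3/16.
Lower-order terms cancel with the polynomial part, so the numerator is (3/16)·x^3 + o(x^3), and the limit is (3/16)/(-2) = -3/32.

-3/32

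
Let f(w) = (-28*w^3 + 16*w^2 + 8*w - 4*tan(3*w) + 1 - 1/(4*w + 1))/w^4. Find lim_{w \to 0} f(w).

-256

Substitution gives 0/0 (the numerator vanishes to order 4).
Expand each term to order w^4: the coefficient of w^4 in −1/(1 + 4w) is -256 and in -4·tan(3w) is 0.
Lower-order terms cancel with the polynomial part, so the numerator is (-256)·w^4 + o(w^4), and the limit is (-256)/(1) = -256.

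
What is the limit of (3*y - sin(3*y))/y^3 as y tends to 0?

Direct substitution gives 0/0.
Apply L'Hôpital: lim (3 - 3*cos(3*y))/(3*y^2), still 0/0.
Apply L'Hôpital: lim (9*sin(3*y))/(6*y), still 0/0.
After 3 applications of L'Hôpital's rule the quotient is (27*cos(3*y))/(6); substituting y = 0 gives 9/2.

9/2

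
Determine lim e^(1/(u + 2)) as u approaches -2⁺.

As u → -2⁺, 1/(u + 2) → +∞, so e^(1/(u + 2)) → ∞.

∞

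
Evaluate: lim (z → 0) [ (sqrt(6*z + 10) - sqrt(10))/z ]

Substitution gives 0/0. Multiply numerator and denominator by the conjugate √(10 + 6z) + √10.
The numerator becomes (10 + 6z) − 10 = 6z, so the expression simplifies to 6/(√(10 + 6z) + √10).
Letting z → 0 gives 6/(2√10) = 3*√(10)/10.

3*√(10)/10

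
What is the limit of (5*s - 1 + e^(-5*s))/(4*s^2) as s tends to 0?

Direct substitution gives 0/0.
Apply L'Hôpital: lim (5 - 5*e^(-5*s))/(8*s), still 0/0.
After 2 applications of L'Hôpital's rule the quotient is (25*e^(-5*s))/(8); substituting s = 0 gives 25/8.

25/8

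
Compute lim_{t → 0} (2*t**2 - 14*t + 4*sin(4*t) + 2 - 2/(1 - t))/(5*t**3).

Substitution gives 0/0; apply L'Hôpital's rule 3 times.
After differentiating numerator and denominator 3 times the quotient is (-256*cos(4*t) - 12/(t - 1)^4)/(30); at t = 0 this is -134/15.

-134/15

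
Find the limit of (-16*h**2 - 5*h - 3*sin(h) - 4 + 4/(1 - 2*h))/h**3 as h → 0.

65/2

Substitution gives 0/0 (the numerator vanishes to order 3).
Expand each term to order h^3: the coefficient of h^3 in 4·1/(1 - 2h) is 32 and in -3·sin(h) is 1/2.
Lower-order terms cancel with the polynomial part, so the numerator is (65/2)·h^3 + o(h^3), and the limit is (65/2)/(1) = 65/2.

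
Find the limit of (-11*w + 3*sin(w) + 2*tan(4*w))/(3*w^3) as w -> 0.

Substitution gives 0/0; apply L'Hôpital's rule 3 times.
After differentiating numerator and denominator 3 times the quotient is (-3*cos(w) + 768*tan(4*w)^4 + 1024*tan(4*w)^2 + 256)/(18); at w = 0 this is 253/18.

253/18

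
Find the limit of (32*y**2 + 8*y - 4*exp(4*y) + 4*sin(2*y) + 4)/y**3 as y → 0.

-48

Substitution gives 0/0; apply L'Hôpital's rule 3 times.
After differentiating numerator and denominator 3 times the quotient is (-256*e^(4*y) - 32*cos(2*y))/(6); at y = 0 this is -48.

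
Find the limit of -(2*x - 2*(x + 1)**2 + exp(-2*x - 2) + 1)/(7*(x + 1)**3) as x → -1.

Direct substitution gives 0/0.
Apply L'Hôpital: lim (-4*x - 2*e^(-2*x - 2) - 2)/(-21*(x + 1)^2), still 0/0.
Apply L'Hôpital: lim (4*e^(-2*x - 2) - 4)/(-42*x - 42), still 0/0.
After 3 applications of L'Hôpital's rule the quotient is (-8*e^(-2*x - 2))/(-42); substituting x = -1 gives 4/21.

4/21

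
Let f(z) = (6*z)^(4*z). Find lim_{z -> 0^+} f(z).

Base → 0⁺ and exponent → 0⁺: a 0^0 form.
Take logs: 4z·ln(6z). This is 0·(−∞); rewriting as ln(6z)/(1/(4z)) and applying L'Hôpital gives 0.
Hence the limit is e^0 = 1.

1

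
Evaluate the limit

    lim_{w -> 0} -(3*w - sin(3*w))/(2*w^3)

Direct substitution gives 0/0.
Apply L'Hôpital: lim (3 - 3*cos(3*w))/(-6*w^2), still 0/0.
Apply L'Hôpital: lim (9*sin(3*w))/(-12*w), still 0/0.
After 3 applications of L'Hôpital's rule the quotient is (27*cos(3*w))/(-12); substituting w = 0 gives -9/4.

-9/4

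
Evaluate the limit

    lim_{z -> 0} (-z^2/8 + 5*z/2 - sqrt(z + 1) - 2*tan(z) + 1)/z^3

-35/48

Substitution gives 0/0; apply L'Hôpital's rule 3 times.
After differentiating numerator and denominator 3 times the quotient is (8/cos(z)^2 - 12/cos(z)^4 - 3/(8*(z + 1)^(5/2)))/(6); at z = 0 this is -35/48.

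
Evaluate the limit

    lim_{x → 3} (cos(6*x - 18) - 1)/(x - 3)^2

Direct substitution gives 0/0.
Apply L'Hôpital: lim (-6*sin(6*x - 18))/(2*x - 6), still 0/0.
After 2 applications of L'Hôpital's rule the quotient is (-36*cos(6*x - 18))/(2); substituting x = 3 gives -18.

-18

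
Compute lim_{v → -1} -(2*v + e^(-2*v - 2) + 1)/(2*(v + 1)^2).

Direct substitution gives 0/0.
Apply L'Hôpital: lim (2 - 2*e^(-2*v - 2))/(-4*v - 4), still 0/0.
After 2 applications of L'Hôpital's rule the quotient is (4*e^(-2*v - 2))/(-4); substituting v = -1 gives -1.

-1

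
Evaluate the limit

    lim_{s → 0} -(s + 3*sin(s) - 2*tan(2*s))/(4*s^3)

35/24

Substitution gives 0/0; apply L'Hôpital's rule 3 times.
After differentiating numerator and denominator 3 times the quotient is (-3*cos(s) - 96*tan(2*s)^4 - 128*tan(2*s)^2 - 32)/(-24); at s = 0 this is 35/24.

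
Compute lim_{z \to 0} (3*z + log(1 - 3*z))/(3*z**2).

-3/2

Direct substitution gives 0/0.
Apply L'Hôpital: lim (3 - 3/(1 - 3*z))/(6*z), still 0/0.
After 2 applications of L'Hôpital's rule the quotient is (-9/(1 - 3*z)^2)/(6); substituting z = 0 gives -3/2.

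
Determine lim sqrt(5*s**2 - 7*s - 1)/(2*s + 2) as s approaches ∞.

√(5)/2

For large |s|, √(5*s^2 - 7*s - 1) ≈ √5·|s| and the denominator ≈ 2s.
Since s → +∞, |s| = s, giving √5/(2) = √(5)/2.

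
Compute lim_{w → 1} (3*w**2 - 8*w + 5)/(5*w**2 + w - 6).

-2/11

At w = 1 both the top and bottom vanish — a removable singularity. Factoring out (w - 1) from each leaves (3*w - 5)/(5*w + 6), which at w = 1 equals -2/11.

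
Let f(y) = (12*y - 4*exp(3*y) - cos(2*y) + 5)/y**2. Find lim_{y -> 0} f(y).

Substitution gives 0/0 (the numerator vanishes to order 2).
Expand each term to order y^2: the coefficient of y^2 in −cos(2y) is 2 and in -4·e^(3y) is -18.
Lower-order terms cancel with the polynomial part, so the numerator is (-16)·y^2 + o(y^2), and the limit is (-16)/(1) = -16.

-16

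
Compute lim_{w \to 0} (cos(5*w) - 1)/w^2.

-25/2

Direct substitution gives 0/0.
Apply L'Hôpital: lim (-5*sin(5*w))/(2*w), still 0/0.
After 2 applications of L'Hôpital's rule the quotient is (-25*cos(5*w))/(2); substituting w = 0 gives -25/2.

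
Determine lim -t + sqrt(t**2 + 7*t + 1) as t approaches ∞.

An ∞ − ∞ form. Rationalising with the conjugate, the difference becomes (7t + 1) / (√(t^2 + 7*t + 1) + t).
For large t the denominator behaves like 2·t, so the quotient tends to 7/2 = 7/2.

7/2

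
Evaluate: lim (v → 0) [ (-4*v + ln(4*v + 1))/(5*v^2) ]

-8/5

Direct substitution gives 0/0.
Apply L'Hôpital: lim (-4 + 4/(4*v + 1))/(10*v), still 0/0.
After 2 applications of L'Hôpital's rule the quotient is (-16/(4*v + 1)^2)/(10); substituting v = 0 gives -8/5.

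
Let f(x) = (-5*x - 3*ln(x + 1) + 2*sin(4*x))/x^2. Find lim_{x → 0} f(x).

Substitution gives 0/0 (the numerator vanishes to order 2).
Expand each term to order x^2: the coefficient of x^2 in -3·ln(1 + x) is 3/2 and in 2·sin(4x) is 0.
Lower-order terms cancel with the polynomial part, so the numerator is (3/2)·x^2 + o(x^2), and the limit is (3/2)/(1) = 3/2.

3/2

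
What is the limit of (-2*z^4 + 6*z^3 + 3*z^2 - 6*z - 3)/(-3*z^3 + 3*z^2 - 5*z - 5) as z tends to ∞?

∞

The numerator has higher degree (4 > 3); the quotient behaves like (-2/(-3))·z^1 for large |z|.
As z → +∞ this diverges to ∞.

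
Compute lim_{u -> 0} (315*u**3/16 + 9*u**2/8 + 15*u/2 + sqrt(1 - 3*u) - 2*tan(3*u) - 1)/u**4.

-405/128

Substitution gives 0/0; apply L'Hôpital's rule 4 times.
After differentiating numerator and denominator 4 times the quotient is (1296*tan(3*u)/cos(3*u)^2 - 3888*tan(3*u)/cos(3*u)^4 - 1215/(16*(1 - 3*u)^(7/2)))/(24); at u = 0 this is -405/128.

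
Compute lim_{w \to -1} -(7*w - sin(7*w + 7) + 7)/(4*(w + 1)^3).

-343/24

Direct substitution gives 0/0.
Apply L'Hôpital: lim (7 - 7*cos(7*w + 7))/(-12*(w + 1)^2), still 0/0.
Apply L'Hôpital: lim (49*sin(7*w + 7))/(-24*w - 24), still 0/0.
After 3 applications of L'Hôpital's rule the quotient is (343*cos(7*w + 7))/(-24); substituting w = -1 gives -343/24.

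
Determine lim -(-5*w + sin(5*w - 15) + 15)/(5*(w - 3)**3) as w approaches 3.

Direct substitution gives 0/0.
Apply L'Hôpital: lim (5*cos(5*w - 15) - 5)/(-15*(w - 3)^2), still 0/0.
Apply L'Hôpital: lim (-25*sin(5*w - 15))/(90 - 30*w), still 0/0.
After 3 applications of L'Hôpital's rule the quotient is (-125*cos(5*w - 15))/(-30); substituting w = 3 gives 25/6.

25/6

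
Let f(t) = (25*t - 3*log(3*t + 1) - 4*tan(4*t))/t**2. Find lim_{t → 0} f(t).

Substitution gives 0/0 (the numerator vanishes to order 2).
Expand each term to order t^2: the coefficient of t^2 in -3·ln(1 + 3t) is 27/2 and in -4·tan(4t) is 0.
Lower-order terms cancel with the polynomial part, so the numerator is (27/2)·t^2 + o(t^2), and the limit is (27/2)/(1) = 27/2.

27/2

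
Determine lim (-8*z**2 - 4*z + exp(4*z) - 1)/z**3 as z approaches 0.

Direct substitution gives 0/0.
Apply L'Hôpital: lim (-16*z + 4*e^(4*z) - 4)/(3*z^2), still 0/0.
Apply L'Hôpital: lim (16*e^(4*z) - 16)/(6*z), still 0/0.
After 3 applications of L'Hôpital's rule the quotient is (64*e^(4*z))/(6); substituting z = 0 gives 32/3.

32/3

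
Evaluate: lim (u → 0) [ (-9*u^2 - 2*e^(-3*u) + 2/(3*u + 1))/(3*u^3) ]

-15

Substitution gives 0/0 (the numerator vanishes to order 3).
Expand each term to order u^3: the coefficient of u^3 in 2·1/(1 + 3u) is -54 and in -2·e^(-3u) is 9.
Lower-order terms cancel with the polynomial part, so the numerator is (-45)·u^3 + o(u^3), and the limit is (-45)/(3) = -15.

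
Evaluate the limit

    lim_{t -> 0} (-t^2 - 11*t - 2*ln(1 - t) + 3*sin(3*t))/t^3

Substitution gives 0/0; apply L'Hôpital's rule 3 times.
After differentiating numerator and denominator 3 times the quotient is (-81*cos(3*t) - 4/(t - 1)^3)/(6); at t = 0 this is -77/6.

-77/6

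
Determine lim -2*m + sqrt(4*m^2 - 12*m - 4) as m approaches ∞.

-3

This has the form ∞ − ∞. Multiply and divide by the conjugate √(4*m^2 - 12*m - 4) + 2m.
That gives (-12m - 4) / (√(4*m^2 - 12*m - 4) + 2m).
Divide numerator and denominator by m: the limit is -12/(2·2) = -3.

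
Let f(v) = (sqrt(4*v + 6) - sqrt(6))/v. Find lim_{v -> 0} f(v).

A 0/0 form; rationalise with √(6 + 4v) + √6. This collapses the numerator to 4v, leaving 4/(√(6 + 4v) + √6) → 4/(2√6) = √(6)/3.

√(6)/3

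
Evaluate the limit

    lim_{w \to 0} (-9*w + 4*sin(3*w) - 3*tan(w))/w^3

Substitution gives 0/0; apply L'Hôpital's rule 3 times.
After differentiating numerator and denominator 3 times the quotient is (-108*cos(3*w) - 18*tan(w)^4 - 24*tan(w)^2 - 6)/(6); at w = 0 this is -19.

-19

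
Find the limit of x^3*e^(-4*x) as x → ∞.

0

Write as x^3/e^{4x}, an ∞/∞ form.
Exponential growth dominates any polynomial, so repeated L'Hôpital (or the standard result) gives 0.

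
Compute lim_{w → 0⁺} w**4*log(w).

0

This is a 0·(−∞) form. Rewrite as 1·ln(w) / w^(−4) and apply L'Hôpital:
the derivative quotient is 1·(1/w) / (−4·w^(−5)) = (-1/4)·w^4 → 0.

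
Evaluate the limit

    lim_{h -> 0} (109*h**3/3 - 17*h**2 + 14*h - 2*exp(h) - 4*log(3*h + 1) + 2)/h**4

Substitution gives 0/0; apply L'Hôpital's rule 4 times.
After differentiating numerator and denominator 4 times the quotient is (-2*e^(h) + 1944/(3*h + 1)^4)/(24); at h = 0 this is 971/12.

971/12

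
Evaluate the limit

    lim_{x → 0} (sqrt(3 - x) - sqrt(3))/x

-√(3)/6

A 0/0 form; rationalise with √(3 - x) + √3. This collapses the numerator to -x, leaving -1/(√(3 - x) + √3) → -1/(2√3) = -√(3)/6.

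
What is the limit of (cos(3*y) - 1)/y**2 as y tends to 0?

Direct substitution gives 0/0.
Apply L'Hôpital: lim (-3*sin(3*y))/(2*y), still 0/0.
After 2 applications of L'Hôpital's rule the quotient is (-9*cos(3*y))/(2); substituting y = 0 gives -9/2.

-9/2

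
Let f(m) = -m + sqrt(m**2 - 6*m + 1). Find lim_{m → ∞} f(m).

-3

This has the form ∞ − ∞. Multiply and divide by the conjugate √(m^2 - 6*m + 1) + m.
That gives (-6m + 1) / (√(m^2 - 6*m + 1) + m).
Divide numerator and denominator by m: the limit is -6/(2·1) = -3.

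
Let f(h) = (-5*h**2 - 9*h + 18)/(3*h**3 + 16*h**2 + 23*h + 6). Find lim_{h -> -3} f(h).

Direct substitution gives 0/0, so factor. Both numerator and denominator have (h + 3) as a factor.
After cancelling, the expression reduces to (6 - 5*h)/(3*h^2 + 7*h + 2).
Substituting h = -3 gives 21/8.

21/8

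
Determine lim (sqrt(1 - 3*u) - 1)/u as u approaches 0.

-3/2

Substitution gives 0/0. Multiply numerator and denominator by the conjugate √(1 - 3u) + √1.
The numerator becomes (1 - 3u) − 1 = -3u, so the expression simplifies to -3/(√(1 - 3u) + √1).
Letting u → 0 gives -3/(2√1) = -3/2.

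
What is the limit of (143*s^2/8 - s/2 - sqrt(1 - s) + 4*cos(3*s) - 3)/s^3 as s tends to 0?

1/16

Substitution gives 0/0 (the numerator vanishes to order 3).
Expand each term to order s^3: the coefficient of s^3 in 4·cos(3s) is 0 and in −√(1 - s) is 1/16.
Lower-order terms cancel with the polynomial part, so the numerator is (1/16)·s^3 + o(s^3), and the limit is (1/16)/(1) = 1/16.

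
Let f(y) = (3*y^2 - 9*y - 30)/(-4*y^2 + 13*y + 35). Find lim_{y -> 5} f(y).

-7/9

Since y = 5 makes numerator and denominator zero, (y - 5) divides both.
Cancelling it gives (3*y + 6)/(-4*y - 7); now plug in y = 5 to get -7/9.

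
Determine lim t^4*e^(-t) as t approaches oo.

0

Write as t^4/e^{1t}, an ∞/∞ form.
Exponential growth dominates any polynomial, so repeated L'Hôpital (or the standard result) gives 0.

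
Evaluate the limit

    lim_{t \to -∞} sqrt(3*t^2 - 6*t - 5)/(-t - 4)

For large |t|, √(3*t^2 - 6*t - 5) ≈ √3·|t| and the denominator ≈ -t.
Since t → −∞, |t| = −t, giving −√3/(-1) = √(3).

√(3)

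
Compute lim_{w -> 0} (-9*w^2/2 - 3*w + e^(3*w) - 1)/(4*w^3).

9/8

Direct substitution gives 0/0.
Apply L'Hôpital: lim (-9*w + 3*e^(3*w) - 3)/(12*w^2), still 0/0.
Apply L'Hôpital: lim (9*e^(3*w) - 9)/(24*w), still 0/0.
After 3 applications of L'Hôpital's rule the quotient is (27*e^(3*w))/(24); substituting w = 0 gives 9/8.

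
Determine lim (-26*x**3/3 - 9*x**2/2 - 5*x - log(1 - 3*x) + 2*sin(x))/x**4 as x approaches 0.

81/4

Substitution gives 0/0; apply L'Hôpital's rule 4 times.
After differentiating numerator and denominator 4 times the quotient is (2*sin(x) + 486/(3*x - 1)^4)/(24); at x = 0 this is 81/4.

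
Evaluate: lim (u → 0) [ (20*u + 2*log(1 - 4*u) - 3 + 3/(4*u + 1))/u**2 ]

Substitution gives 0/0; apply L'Hôpital's rule 2 times.
After differentiating numerator and denominator 2 times the quotient is (96/(4*u + 1)^3 - 32/(4*u - 1)^2)/(2); at u = 0 this is 32.

32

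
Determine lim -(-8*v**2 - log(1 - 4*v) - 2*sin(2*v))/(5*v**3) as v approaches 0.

-24/5

Substitution gives 0/0; apply L'Hôpital's rule 3 times.
After differentiating numerator and denominator 3 times the quotient is (16*cos(2*v) - 128/(4*v - 1)^3)/(-30); at v = 0 this is -24/5.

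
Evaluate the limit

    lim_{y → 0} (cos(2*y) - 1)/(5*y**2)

Direct substitution gives 0/0.
Apply L'Hôpital: lim (-2*sin(2*y))/(10*y), still 0/0.
After 2 applications of L'Hôpital's rule the quotient is (-4*cos(2*y))/(10); substituting y = 0 gives -2/5.

-2/5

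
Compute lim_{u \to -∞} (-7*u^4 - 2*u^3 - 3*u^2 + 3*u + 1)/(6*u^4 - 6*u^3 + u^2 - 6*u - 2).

Numerator and denominator both have degree 4.
Dividing every term by u^4, all lower-order terms vanish and the limit is the ratio of leading coefficients, -7/(6) = -7/6.

-7/6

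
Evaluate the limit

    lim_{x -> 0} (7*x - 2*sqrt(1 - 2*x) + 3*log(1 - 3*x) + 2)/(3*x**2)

-25/6

Substitution gives 0/0; apply L'Hôpital's rule 2 times.
After differentiating numerator and denominator 2 times the quotient is (-27/(3*x - 1)^2 + 2/(1 - 2*x)^(3/2))/(6); at x = 0 this is -25/6.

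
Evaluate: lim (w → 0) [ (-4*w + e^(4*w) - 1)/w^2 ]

Direct substitution gives 0/0.
Apply L'Hôpital: lim (4*e^(4*w) - 4)/(2*w), still 0/0.
After 2 applications of L'Hôpital's rule the quotient is (16*e^(4*w))/(2); substituting w = 0 gives 8.

8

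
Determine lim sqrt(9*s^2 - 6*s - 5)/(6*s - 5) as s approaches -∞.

-1/2

For large |s|, √(9*s^2 - 6*s - 5) ≈ √9·|s| and the denominator ≈ 6s.
Since s → −∞, |s| = −s, giving −√9/(6) = -1/2.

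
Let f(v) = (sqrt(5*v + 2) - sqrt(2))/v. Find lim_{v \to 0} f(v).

5*√(2)/4

A 0/0 form; rationalise with √(2 + 5v) + √2. This collapses the numerator to 5v, leaving 5/(√(2 + 5v) + √2) → 5/(2√2) = 5*√(2)/4.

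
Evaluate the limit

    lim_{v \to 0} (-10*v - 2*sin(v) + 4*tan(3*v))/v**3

109/3

Substitution gives 0/0 (the numerator vanishes to order 3).
Expand each term to order v^3: the coefficient of v^3 in -2·sin(v) is 1/3 and in 4·tan(3v) is 36.
Lower-order terms cancel with the polynomial part, so the numerator is (109/3)·v^3 + o(v^3), and the limit is (109/3)/(1) = 109/3.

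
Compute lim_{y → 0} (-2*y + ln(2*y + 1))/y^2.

Direct substitution gives 0/0.
Apply L'Hôpital: lim (-2 + 2/(2*y + 1))/(2*y), still 0/0.
After 2 applications of L'Hôpital's rule the quotient is (-4/(2*y + 1)^2)/(2); substituting y = 0 gives -2.

-2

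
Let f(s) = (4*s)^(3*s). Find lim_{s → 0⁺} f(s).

1

Base → 0⁺ and exponent → 0⁺: a 0^0 form.
Take logs: 3s·ln(4s). This is 0·(−∞); rewriting as ln(4s)/(1/(3s)) and applying L'Hôpital gives 0.
Hence the limit is e^0 = 1.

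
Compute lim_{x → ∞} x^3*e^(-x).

0

Write as x^3/e^{1x}, an ∞/∞ form.
Exponential growth dominates any polynomial, so repeated L'Hôpital (or the standard result) gives 0.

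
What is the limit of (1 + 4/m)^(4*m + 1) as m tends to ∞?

e^(16)

The base → 1 and the exponent → ∞: a 1^∞ form.
Take logarithms: (4m + 1)·ln(1 + 4/m). Since ln(1+u) ~ u for small u, this behaves like (4m)·(4/m) → 16.
So the limit is e^(16).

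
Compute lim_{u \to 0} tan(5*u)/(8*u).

5/8

Substitution gives 0/0.
Since tan(θ)/θ → 1 as θ → 0, tan(5u)/(5u) → 1 and the limit is 5/8.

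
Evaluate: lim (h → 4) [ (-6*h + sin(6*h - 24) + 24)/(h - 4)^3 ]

-36

Direct substitution gives 0/0.
Apply L'Hôpital: lim (6*cos(6*h - 24) - 6)/(3*(h - 4)^2), still 0/0.
Apply L'Hôpital: lim (-36*sin(6*h - 24))/(6*h - 24), still 0/0.
After 3 applications of L'Hôpital's rule the quotient is (-216*cos(6*h - 24))/(6); substituting h = 4 gives -36.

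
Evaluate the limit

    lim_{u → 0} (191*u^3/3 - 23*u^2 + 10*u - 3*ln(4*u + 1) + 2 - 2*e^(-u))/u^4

Substitution gives 0/0 (the numerator vanishes to order 4).
Expand each term to order u^4: the coefficient of u^4 in -2·e^(-u) is -1/12 and in -3·ln(1 + 4u) is 192.
Lower-order terms cancel with the polynomial part, so the numerator is (2303/12)·u^4 + o(u^4), and the limit is (2303/12)/(1) = 2303/12.

2303/12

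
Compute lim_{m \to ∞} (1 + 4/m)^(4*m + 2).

The base → 1 and the exponent → ∞: a 1^∞ form.
Take logarithms: (4m + 2)·ln(1 + 4/m). Since ln(1+u) ~ u for small u, this behaves like (4m)·(4/m) → 16.
So the limit is e^(16).

e^(16)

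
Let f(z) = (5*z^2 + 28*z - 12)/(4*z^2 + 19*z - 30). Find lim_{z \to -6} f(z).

32/29

Since z = -6 makes numerator and denominator zero, (z + 6) divides both.
Cancelling it gives (5*z - 2)/(4*z - 5); now plug in z = -6 to get 32/29.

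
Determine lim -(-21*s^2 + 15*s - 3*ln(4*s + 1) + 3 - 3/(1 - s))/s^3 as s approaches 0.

67

Substitution gives 0/0; apply L'Hôpital's rule 3 times.
After differentiating numerator and denominator 3 times the quotient is (-384/(4*s + 1)^3 - 18/(s - 1)^4)/(-6); at s = 0 this is 67.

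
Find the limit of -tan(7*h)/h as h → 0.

Substitution gives 0/0.
Since tan(u)/u → 1 as u → 0, tan(7h)/(7h) → 1 and the limit is 7/(-1) = -7.

-7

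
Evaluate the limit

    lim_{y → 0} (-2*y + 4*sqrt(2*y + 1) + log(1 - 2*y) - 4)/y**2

Substitution gives 0/0; apply L'Hôpital's rule 2 times.
After differentiating numerator and denominator 2 times the quotient is (-4/(2*y + 1)^(3/2) - 4/(2*y - 1)^2)/(2); at y = 0 this is -4.

-4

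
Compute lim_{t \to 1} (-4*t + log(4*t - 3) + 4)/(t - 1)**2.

Direct substitution gives 0/0.
Apply L'Hôpital: lim (-4 + 4/(4*t - 3))/(2*t - 2), still 0/0.
After 2 applications of L'Hôpital's rule the quotient is (-16/(4*t - 3)^2)/(2); substituting t = 1 gives -8.

-8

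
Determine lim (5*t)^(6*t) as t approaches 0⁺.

1

Base → 0⁺ and exponent → 0⁺: a 0^0 form.
Take logs: 6t·ln(5t). This is 0·(−∞); rewriting as ln(5t)/(1/(6t)) and applying L'Hôpital gives 0.
Hence the limit is e^0 = 1.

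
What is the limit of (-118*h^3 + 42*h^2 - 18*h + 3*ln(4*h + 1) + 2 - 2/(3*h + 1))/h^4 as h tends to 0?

Substitution gives 0/0 (the numerator vanishes to order 4).
Expand each term to order h^4: the coefficient of h^4 in -2·1/(1 + 3h) is -162 and in 3·ln(1 + 4h) is -192.
Lower-order terms cancel with the polynomial part, so the numerator is (-354)·h^4 + o(h^4), and the limit is (-354)/(1) = -354.

-354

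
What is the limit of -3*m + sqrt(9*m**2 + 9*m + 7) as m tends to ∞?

This has the form ∞ − ∞. Multiply and divide by the conjugate √(9*m^2 + 9*m + 7) + 3m.
That gives (9m + 7) / (√(9*m^2 + 9*m + 7) + 3m).
Divide numerator and denominator by m: the limit is 9/(2·3) = 3/2.

3/2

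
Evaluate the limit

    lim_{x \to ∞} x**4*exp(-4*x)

Write as x^4/e^{4x}, an ∞/∞ form.
Exponential growth dominates any polynomial, so repeated L'Hôpital (or the standard result) gives 0.

0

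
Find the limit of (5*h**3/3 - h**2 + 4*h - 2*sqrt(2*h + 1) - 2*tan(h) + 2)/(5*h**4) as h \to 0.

1/4

Substitution gives 0/0 (the numerator vanishes to order 4).
Expand each term to order h^4: the coefficient of h^4 in -2·tan(h) is 0 and in -2·√(1 + 2h) is 5/4.
Lower-order terms cancel with the polynomial part, so the numerator is (5/4)·h^4 + o(h^4), and the limit is (5/4)/(5) = 1/4.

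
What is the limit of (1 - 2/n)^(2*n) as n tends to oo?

e^(-4)

Let L be the limit and take ln: ln L = lim (2n)·ln(1 - 2/n) = lim (2n)·(-2/n + O(1/n²)) = -4.
Hence L = e^(-4).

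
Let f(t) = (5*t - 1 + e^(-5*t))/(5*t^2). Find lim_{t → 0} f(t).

5/2

Direct substitution gives 0/0.
Apply L'Hôpital: lim (5 - 5*e^(-5*t))/(10*t), still 0/0.
After 2 applications of L'Hôpital's rule the quotient is (25*e^(-5*t))/(10); substituting t = 0 gives 5/2.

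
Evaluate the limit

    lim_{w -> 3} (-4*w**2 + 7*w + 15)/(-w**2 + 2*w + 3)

Direct substitution gives 0/0, so factor. Both numerator and denominator have (w - 3) as a factor.
After cancelling, the expression reduces to (-4*w - 5)/(-w - 1).
Substituting w = 3 gives 17/4.

17/4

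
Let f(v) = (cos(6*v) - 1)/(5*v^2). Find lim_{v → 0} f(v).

-18/5

Direct substitution gives 0/0.
Apply L'Hôpital: lim (-6*sin(6*v))/(10*v), still 0/0.
After 2 applications of L'Hôpital's rule the quotient is (-36*cos(6*v))/(10); substituting v = 0 gives -18/5.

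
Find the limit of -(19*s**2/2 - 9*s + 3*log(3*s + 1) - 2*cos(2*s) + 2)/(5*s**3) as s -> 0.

-27/5

Substitution gives 0/0; apply L'Hôpital's rule 3 times.
After differentiating numerator and denominator 3 times the quotient is (-16*sin(2*s) + 162/(3*s + 1)^3)/(-30); at s = 0 this is -27/5.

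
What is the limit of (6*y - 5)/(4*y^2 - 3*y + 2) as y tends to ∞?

The denominator has degree 2 and the numerator degree 1. Dividing numerator and denominator by y^2 sends every term to 0 except the leading denominator term, so the limit is 0.

0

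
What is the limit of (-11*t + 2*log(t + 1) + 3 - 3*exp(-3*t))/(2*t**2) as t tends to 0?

-29/4

Substitution gives 0/0 (the numerator vanishes to order 2).
Expand each term to order t^2: the coefficient of t^2 in 2·ln(1 + t) is -1 and in -3·e^(-3t) is -27/2.
Lower-order terms cancel with the polynomial part, so the numerator is (-29/2)·t^2 + o(t^2), and the limit is (-29/2)/(2) = -29/4.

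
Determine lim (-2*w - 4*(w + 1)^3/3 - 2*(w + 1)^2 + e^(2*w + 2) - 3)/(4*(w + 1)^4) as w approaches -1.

1/6

Direct substitution gives 0/0.
Apply L'Hôpital: lim (-4*w - 4*(w + 1)^2 + 2*e^(2*w + 2) - 6)/(16*(w + 1)^3), still 0/0.
Apply L'Hôpital: lim (-8*w + 4*e^(2*w + 2) - 12)/(48*(w + 1)^2), still 0/0.
Apply L'Hôpital: lim (8*e^(2*w + 2) - 8)/(96*w + 96), still 0/0.
After 4 applications of L'Hôpital's rule the quotient is (16*e^(2*w + 2))/(96); substituting w = -1 gives 1/6.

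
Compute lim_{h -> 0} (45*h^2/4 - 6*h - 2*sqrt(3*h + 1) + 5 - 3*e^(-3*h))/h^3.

81/8

Substitution gives 0/0; apply L'Hôpital's rule 3 times.
After differentiating numerator and denominator 3 times the quotient is (81*e^(-3*h) - 81/(4*(3*h + 1)^(5/2)))/(6); at h = 0 this is 81/8.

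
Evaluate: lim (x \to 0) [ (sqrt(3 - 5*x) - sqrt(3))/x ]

A 0/0 form; rationalise with √(3 - 5x) + √3. This collapses the numerator to -5x, leaving -5/(√(3 - 5x) + √3) → -5/(2√3) = -5*√(3)/6.

-5*√(3)/6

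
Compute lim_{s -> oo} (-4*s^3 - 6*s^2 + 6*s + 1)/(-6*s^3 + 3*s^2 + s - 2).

2/3

Numerator and denominator both have degree 3.
Dividing every term by s^3, all lower-order terms vanish and the limit is the ratio of leading coefficients, -4/(-6) = 2/3.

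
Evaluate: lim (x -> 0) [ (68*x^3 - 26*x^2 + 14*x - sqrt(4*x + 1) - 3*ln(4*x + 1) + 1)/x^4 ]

202

Substitution gives 0/0 (the numerator vanishes to order 4).
Expand each term to order x^4: the coefficient of x^4 in -3·ln(1 + 4x) is 192 and in −√(1 + 4x) is 10.
Lower-order terms cancel with the polynomial part, so the numerator is (202)·x^4 + o(x^4), and the limit is (202)/(1) = 202.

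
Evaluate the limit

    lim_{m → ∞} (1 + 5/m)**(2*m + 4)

The base → 1 and the exponent → ∞: a 1^∞ form.
Take logarithms: (2m + 4)·ln(1 + 5/m). Since ln(1+u) ~ u for small u, this behaves like (2m)·(5/m) → 10.
So the limit is e^(10).

e^(10)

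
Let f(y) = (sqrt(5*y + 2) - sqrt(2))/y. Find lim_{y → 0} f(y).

5*√(2)/4

Substitution gives 0/0. Multiply numerator and denominator by the conjugate √(2 + 5y) + √2.
The numerator becomes (2 + 5y) − 2 = 5y, so the expression simplifies to 5/(√(2 + 5y) + √2).
Letting y → 0 gives 5/(2√2) = 5*√(2)/4.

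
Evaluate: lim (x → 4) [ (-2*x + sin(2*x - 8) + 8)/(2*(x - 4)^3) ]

Direct substitution gives 0/0.
Apply L'Hôpital: lim (2*cos(2*x - 8) - 2)/(6*(x - 4)^2), still 0/0.
Apply L'Hôpital: lim (-4*sin(2*x - 8))/(12*x - 48), still 0/0.
After 3 applications of L'Hôpital's rule the quotient is (-8*cos(2*x - 8))/(12); substituting x = 4 gives -2/3.

-2/3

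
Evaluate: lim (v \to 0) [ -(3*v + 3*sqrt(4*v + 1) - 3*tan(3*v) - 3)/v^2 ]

6

Substitution gives 0/0; apply L'Hôpital's rule 2 times.
After differentiating numerator and denominator 2 times the quotient is (-54*tan(3*v)/cos(3*v)^2 - 12/(4*v + 1)^(3/2))/(-2); at v = 0 this is 6.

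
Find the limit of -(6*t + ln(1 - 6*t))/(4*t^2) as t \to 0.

9/2

Direct substitution gives 0/0.
Apply L'Hôpital: lim (6 - 6/(1 - 6*t))/(-8*t), still 0/0.
After 2 applications of L'Hôpital's rule the quotient is (-36/(1 - 6*t)^2)/(-8); substituting t = 0 gives 9/2.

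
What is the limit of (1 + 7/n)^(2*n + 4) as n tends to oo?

Write it as [(1 + 7/n)^n]^(2) · (1 + 7/n)^(4). The bracketed term tends to e^(7) and the second factor to 1, so the limit is e^(14).

e^(14)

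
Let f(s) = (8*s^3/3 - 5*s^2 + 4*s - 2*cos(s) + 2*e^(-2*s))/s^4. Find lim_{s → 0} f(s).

5/4

Substitution gives 0/0; apply L'Hôpital's rule 4 times.
After differentiating numerator and denominator 4 times the quotient is (-2*cos(s) + 32*e^(-2*s))/(24); at s = 0 this is 5/4.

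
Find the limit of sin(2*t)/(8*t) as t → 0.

Substitution gives 0/0.
Write it as (2/8)·sin(2t)/(2t); since sin(u)/u → 1, the limit is 1/4.

1/4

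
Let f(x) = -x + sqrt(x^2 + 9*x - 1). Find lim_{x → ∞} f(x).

An ∞ − ∞ form. Rationalising with the conjugate, the difference becomes (9x - 1) / (√(x^2 + 9*x - 1) + x).
For large x the denominator behaves like 2·x, so the quotient tends to 9/2 = 9/2.

9/2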